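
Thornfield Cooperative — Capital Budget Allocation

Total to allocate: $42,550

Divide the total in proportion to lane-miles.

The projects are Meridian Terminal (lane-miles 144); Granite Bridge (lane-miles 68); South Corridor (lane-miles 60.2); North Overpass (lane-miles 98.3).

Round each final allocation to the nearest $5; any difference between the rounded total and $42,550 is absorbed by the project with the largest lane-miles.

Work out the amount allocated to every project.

Meridian Terminal: $16,535; Granite Bridge: $7,810; South Corridor: $6,915; North Overpass: $11,290

Sum of lane-miles: 370.5.
Raw shares: Meridian Terminal 144/370.5 × $42,550 = 16,537.65; Granite Bridge 68/370.5 × $42,550 = 7,809.45; South Corridor 60.2/370.5 × $42,550 = 6,913.66; North Overpass 98.3/370.5 × $42,550 = 11,289.24.
At nearest $5: Meridian Terminal $16,540; Granite Bridge $7,810; South Corridor $6,915; North Overpass $11,290. Sum = $42,555.
Difference $42,550 − $42,555 = −$5 applied to largest lane-miles (Meridian Terminal): Meridian Terminal becomes $16,535.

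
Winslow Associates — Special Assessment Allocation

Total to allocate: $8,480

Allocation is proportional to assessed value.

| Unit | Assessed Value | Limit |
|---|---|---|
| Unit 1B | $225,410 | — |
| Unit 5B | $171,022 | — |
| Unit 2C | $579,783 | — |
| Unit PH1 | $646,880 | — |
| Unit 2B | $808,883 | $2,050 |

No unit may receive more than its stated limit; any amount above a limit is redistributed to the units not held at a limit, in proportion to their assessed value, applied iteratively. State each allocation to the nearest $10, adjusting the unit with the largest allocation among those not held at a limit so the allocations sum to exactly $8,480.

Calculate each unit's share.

Unit 1B: $890 | Unit 5B: $680 | Unit 2C: $2,300 | Unit PH1: $2,560 | Unit 2B: $2,050

Sum of assessed value: 2,431,978.
Unconstrained shares: Unit 1B 785.98; Unit 5B 596.33; Unit 2C 2,021.63; Unit PH1 2,255.59; Unit 2B 2,820.47.
Held at cap: Unit 2B ($2,050); remaining pool $6,430 reallocated over remaining assessed value 1,623,095.
Shares after redistribution: Unit 1B 892.98 → $890; Unit 5B 677.52 → $680; Unit 2C 2,296.85 → $2,300; Unit PH1 2,562.66 → $2,560.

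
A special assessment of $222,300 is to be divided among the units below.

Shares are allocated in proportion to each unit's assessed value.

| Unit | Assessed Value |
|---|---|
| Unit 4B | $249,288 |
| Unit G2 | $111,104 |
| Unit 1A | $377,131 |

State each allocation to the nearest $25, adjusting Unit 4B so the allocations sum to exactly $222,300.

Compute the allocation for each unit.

Unit 4B: $75,125 · Unit G2: $33,500 · Unit 1A: $113,675

Assessed value total: 737,523.
Raw shares: Unit 4B 249,288/737,523 × $222,300 = 75,138.98; Unit G2 111,104/737,523 × $222,300 = 33,488.34; Unit 1A 377,131/737,523 × $222,300 = 113,672.69.
Rounded to nearest $25: Unit 4B $75,150; Unit G2 $33,500; Unit 1A $113,675. Sum = $222,325.
Difference $222,300 − $222,325 = −$25 applied to Unit 4B: Unit 4B becomes $75,125.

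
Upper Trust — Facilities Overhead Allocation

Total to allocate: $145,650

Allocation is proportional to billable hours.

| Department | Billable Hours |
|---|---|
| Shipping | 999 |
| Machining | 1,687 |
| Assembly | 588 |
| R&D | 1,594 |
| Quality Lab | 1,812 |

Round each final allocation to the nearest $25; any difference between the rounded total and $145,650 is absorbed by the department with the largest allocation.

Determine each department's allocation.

Shipping: $21,775; Machining: $36,775; Assembly: $12,825; R&D: $34,750; Quality Lab: $39,525

Sum of billable hours: 6,680.
Raw shares: Shipping 999/6,680 × $145,650 = 21,782.09; Machining 1,687/6,680 × $145,650 = 36,783.17; Assembly 588/6,680 × $145,650 = 12,820.69; R&D 1,594/6,680 × $145,650 = 34,755.40; Quality Lab 1,812/6,680 × $145,650 = 39,508.65.
After rounding ($25): Shipping $21,775; Machining $36,775; Assembly $12,825; R&D $34,750; Quality Lab $39,500. Sum = $145,625.
Difference $145,650 − $145,625 = +$25 applied to largest allocation (Quality Lab): Quality Lab becomes $39,525.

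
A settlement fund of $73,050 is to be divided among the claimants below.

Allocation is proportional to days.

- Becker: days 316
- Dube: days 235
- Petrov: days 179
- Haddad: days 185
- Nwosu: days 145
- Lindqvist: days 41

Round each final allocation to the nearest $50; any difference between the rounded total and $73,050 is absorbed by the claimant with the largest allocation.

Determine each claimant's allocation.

Days total: 1,101.
Unrounded shares: Becker 316/1,101 × $73,050 = 20,966.21; Dube 235/1,101 × $73,050 = 15,591.96; Petrov 179/1,101 × $73,050 = 11,876.43; Haddad 185/1,101 × $73,050 = 12,274.52; Nwosu 145/1,101 × $73,050 = 9,620.57; Lindqvist 41/1,101 × $73,050 = 2,720.30.
After rounding ($50): Becker $20,950; Dube $15,600; Petrov $11,900; Haddad $12,250; Nwosu $9,600; Lindqvist $2,700. Sum = $73,000.
Difference $73,050 − $73,000 = +$50 applied to largest allocation (Becker): Becker becomes $21,000.

Becker: $21,000 · Dube: $15,600 · Petrov: $11,900 · Haddad: $12,250 · Nwosu: $9,600 · Lindqvist: $2,700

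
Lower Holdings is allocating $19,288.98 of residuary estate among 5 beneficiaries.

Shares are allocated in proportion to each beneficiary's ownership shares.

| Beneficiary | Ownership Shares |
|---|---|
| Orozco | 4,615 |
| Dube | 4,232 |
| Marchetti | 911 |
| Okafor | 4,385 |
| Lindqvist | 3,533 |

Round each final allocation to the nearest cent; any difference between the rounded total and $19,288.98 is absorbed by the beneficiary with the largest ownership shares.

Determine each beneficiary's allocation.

Combined ownership shares = 4,615 + 4,232 + 911 + 4,385 + 3,533 = 17,676.
Raw shares: Orozco 5,036.1305; Dube 4,618.1808; Marchetti 994.1311; Okafor 4,785.1424; Lindqvist 3,855.3952.
After rounding (cent): Orozco $5,036.13; Dube $4,618.18; Marchetti $994.13; Okafor $4,785.14; Lindqvist $3,855.40. Sum = $19,288.98.
Sum already equals the total — no adjustment.

Orozco: $5,036.13; Dube: $4,618.18; Marchetti: $994.13; Okafor: $4,785.14; Lindqvist: $3,855.40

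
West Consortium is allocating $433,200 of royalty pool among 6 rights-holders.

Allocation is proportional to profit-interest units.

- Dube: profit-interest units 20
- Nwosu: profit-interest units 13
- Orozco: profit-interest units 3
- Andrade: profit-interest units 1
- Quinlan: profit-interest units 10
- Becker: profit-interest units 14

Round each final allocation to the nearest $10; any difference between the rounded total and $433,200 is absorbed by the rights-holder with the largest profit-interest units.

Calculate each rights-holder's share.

Dube: $142,040 · Nwosu: $92,320 · Orozco: $21,300 · Andrade: $7,100 · Quinlan: $71,020 · Becker: $99,420

Total profit-interest units = 61.
Pro-rata amounts: Dube 20/61 × $433,200 = 142,032.79; Nwosu 13/61 × $433,200 = 92,321.31; Orozco 3/61 × $433,200 = 21,304.92; Andrade 1/61 × $433,200 = 7,101.64; Quinlan 10/61 × $433,200 = 71,016.39; Becker 14/61 × $433,200 = 99,422.95.
After rounding ($10): Dube $142,030; Nwosu $92,320; Orozco $21,300; Andrade $7,100; Quinlan $71,020; Becker $99,420. Sum = $433,190.
Difference $433,200 − $433,190 = +$10 applied to largest profit-interest units (Dube): Dube becomes $142,040.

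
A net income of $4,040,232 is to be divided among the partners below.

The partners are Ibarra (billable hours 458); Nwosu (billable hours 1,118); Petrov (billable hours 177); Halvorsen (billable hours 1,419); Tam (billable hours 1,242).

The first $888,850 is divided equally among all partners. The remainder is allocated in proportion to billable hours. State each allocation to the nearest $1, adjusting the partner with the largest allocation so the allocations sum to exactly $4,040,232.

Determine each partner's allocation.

Equal tier: $888,850 ÷ 5 = $177,770 apiece.
Remainder $3,151,382 by billable hours (total 4,414): Ibarra 326,989.80 → $326,990; Nwosu 798,197.80 → $798,198; Petrov 126,369.42 → $126,369; Halvorsen 1,013,097.20 → $1,013,097; Tam 886,727.79 → $886,728.
Totals: Ibarra $177,770 + $326,990 = $504,760; Nwosu $177,770 + $798,198 = $975,968; Petrov $177,770 + $126,369 = $304,139; Halvorsen $177,770 + $1,013,097 = $1,190,867; Tam $177,770 + $886,728 = $1,064,498.

Ibarra: $504,760 | Nwosu: $975,968 | Petrov: $304,139 | Halvorsen: $1,190,867 | Tam: $1,064,498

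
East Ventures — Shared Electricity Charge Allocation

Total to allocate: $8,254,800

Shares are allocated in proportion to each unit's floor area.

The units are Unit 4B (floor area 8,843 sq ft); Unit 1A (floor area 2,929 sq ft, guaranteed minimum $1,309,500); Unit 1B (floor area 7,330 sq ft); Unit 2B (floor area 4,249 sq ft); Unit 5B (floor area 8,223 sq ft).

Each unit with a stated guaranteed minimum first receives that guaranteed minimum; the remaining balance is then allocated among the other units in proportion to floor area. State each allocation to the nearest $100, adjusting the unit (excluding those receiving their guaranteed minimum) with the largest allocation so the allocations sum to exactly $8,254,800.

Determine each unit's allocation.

Fund the minimums — Unit 1A $1,309,500. Residual $6,945,300.
Residual split over remaining floor area 28,645: Unit 4B 2,144,084.06 → $2,144,100; Unit 1B 1,777,240.32 → $1,777,200; Unit 2B 1,030,217.48 → $1,030,200; Unit 5B 1,993,758.14 → $1,993,800.

Unit 4B: $2,144,100; Unit 1A: $1,309,500; Unit 1B: $1,777,200; Unit 2B: $1,030,200; Unit 5B: $1,993,800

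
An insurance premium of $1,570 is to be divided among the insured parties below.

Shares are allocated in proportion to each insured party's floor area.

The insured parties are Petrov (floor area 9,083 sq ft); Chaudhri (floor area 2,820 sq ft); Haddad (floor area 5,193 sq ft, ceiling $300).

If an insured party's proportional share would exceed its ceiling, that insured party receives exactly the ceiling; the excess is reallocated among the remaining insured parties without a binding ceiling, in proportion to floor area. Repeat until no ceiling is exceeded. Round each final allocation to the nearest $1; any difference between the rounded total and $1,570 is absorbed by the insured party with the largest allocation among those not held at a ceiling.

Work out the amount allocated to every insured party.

Petrov: $969; Chaudhri: $301; Haddad: $300

Combined floor area = 17,096.
Unconstrained shares: Petrov 834.13; Chaudhri 258.97; Haddad 476.90.
Held at cap: Haddad ($300); remaining pool $1,270 reallocated over remaining floor area 11,903.
Remaining shares: Petrov 969.12 → $969; Chaudhri 300.88 → $301.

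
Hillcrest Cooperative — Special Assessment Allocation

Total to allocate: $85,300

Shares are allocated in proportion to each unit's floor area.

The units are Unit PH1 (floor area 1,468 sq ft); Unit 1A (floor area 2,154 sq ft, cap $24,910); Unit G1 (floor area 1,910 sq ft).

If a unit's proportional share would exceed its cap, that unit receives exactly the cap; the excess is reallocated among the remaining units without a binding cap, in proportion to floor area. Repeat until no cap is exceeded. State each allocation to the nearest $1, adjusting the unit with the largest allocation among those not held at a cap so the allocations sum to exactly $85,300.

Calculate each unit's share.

Unit PH1: $26,244; Unit 1A: $24,910; Unit G1: $34,146

Total floor area = 5,532.
Proportional shares (ignoring caps): Unit PH1 22,635.65; Unit 1A 33,213.34; Unit G1 29,451.01.
Cap binds for Unit 1A ($24,910); balance $60,390 reallocated over remaining floor area 3,378.
Redistributed shares: Unit PH1 26,244.09 → $26,244; Unit G1 34,145.91 → $34,146.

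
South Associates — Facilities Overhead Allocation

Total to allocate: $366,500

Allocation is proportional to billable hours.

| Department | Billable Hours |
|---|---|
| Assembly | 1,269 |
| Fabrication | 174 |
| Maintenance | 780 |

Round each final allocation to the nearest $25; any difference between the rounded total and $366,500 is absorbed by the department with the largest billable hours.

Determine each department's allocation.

Assembly: $209,225; Fabrication: $28,675; Maintenance: $128,600

Combined billable hours = 1,269 + 174 + 780 = 2,223.
Raw shares: Assembly 209,216.60; Fabrication 28,686.91; Maintenance 128,596.49.
After rounding ($25): Assembly $209,225; Fabrication $28,675; Maintenance $128,600. Sum = $366,500.
Sum already equals the total — no adjustment.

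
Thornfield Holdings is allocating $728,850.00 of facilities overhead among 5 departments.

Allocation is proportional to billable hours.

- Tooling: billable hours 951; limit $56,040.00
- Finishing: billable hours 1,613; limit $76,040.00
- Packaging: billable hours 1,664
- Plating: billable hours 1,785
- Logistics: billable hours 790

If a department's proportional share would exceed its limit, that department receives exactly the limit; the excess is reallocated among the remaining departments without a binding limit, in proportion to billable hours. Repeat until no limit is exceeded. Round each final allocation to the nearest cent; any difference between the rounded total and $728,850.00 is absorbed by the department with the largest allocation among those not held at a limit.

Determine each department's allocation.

Combined billable hours = 6,803.
Proportional shares (ignoring caps): Tooling 101,886.8661; Finishing 172,811.2671; Packaging 178,275.2315; Plating 191,238.75496; Logistics 84,637.8803.
Capped: Tooling ($56,040.00), Finishing ($76,040.00); remaining pool $596,770.00 reallocated over remaining billable hours 4,239.
Remaining shares: Packaging 234,259.3253 → $234,259.33; Plating 251,293.8075 → $251,293.81; Logistics 111,216.8672 → $111,216.87.
Rounding difference −$0.01 applied to Plating → $251,293.80.

Tooling: $56,040.00; Finishing: $76,040.00; Packaging: $234,259.33; Plating: $251,293.80; Logistics: $111,216.87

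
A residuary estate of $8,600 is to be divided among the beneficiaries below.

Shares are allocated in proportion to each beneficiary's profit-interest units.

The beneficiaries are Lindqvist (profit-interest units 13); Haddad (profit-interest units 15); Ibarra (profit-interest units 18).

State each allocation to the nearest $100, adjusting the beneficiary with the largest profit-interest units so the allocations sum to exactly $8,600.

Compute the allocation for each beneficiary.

Lindqvist: $2,400 · Haddad: $2,800 · Ibarra: $3,400

Sum of profit-interest units: 13 + 15 + 18 = 46.
Proportional shares: Lindqvist 2,430.43; Haddad 2,804.35; Ibarra 3,365.22.
Rounded to nearest $100: Lindqvist $2,400; Haddad $2,800; Ibarra $3,400. Sum = $8,600.
Sum already equals the total — no adjustment.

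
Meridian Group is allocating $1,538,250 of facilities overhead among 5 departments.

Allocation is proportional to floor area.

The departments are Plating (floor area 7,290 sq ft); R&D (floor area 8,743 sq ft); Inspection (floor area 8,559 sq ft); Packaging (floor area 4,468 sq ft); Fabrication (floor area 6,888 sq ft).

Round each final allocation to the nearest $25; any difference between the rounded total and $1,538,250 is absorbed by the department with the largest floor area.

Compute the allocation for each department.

Plating: $311,950 | R&D: $374,100 | Inspection: $366,250 | Packaging: $191,200 | Fabrication: $294,750

Floor area total: 7,290 + 8,743 + 8,559 + 4,468 + 6,888 = 35,948.
Pro-rata amounts: Plating 311,946.21; R&D 374,121.50; Inspection 366,247.96; Packaging 191,190.08; Fabrication 294,744.24.
Rounded to nearest $25: Plating $311,950; R&D $374,125; Inspection $366,250; Packaging $191,200; Fabrication $294,750. Sum = $1,538,275.
Difference $1,538,250 − $1,538,275 = −$25 applied to largest floor area (R&D): R&D becomes $374,100.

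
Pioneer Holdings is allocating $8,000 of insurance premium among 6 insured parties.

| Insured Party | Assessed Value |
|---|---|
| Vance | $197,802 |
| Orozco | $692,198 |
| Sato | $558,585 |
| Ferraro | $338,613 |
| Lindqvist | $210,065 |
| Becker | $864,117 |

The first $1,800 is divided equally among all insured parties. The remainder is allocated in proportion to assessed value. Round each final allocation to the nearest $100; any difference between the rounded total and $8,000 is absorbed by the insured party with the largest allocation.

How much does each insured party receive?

$1,800 shared equally gives $300 per insured party.
Remainder $6,200 by assessed value (total 2,861,380): Vance 428.59 → $400; Orozco 1,499.85 → $1,500; Sato 1,210.33 → $1,200; Ferraro 733.70 → $700; Lindqvist 455.17 → $500; Becker 1,872.36 → $1,900.
Totals: Vance $300 + $400 = $700; Orozco $300 + $1,500 = $1,800; Sato $300 + $1,200 = $1,500; Ferraro $300 + $700 = $1,000; Lindqvist $300 + $500 = $800; Becker $300 + $1,900 = $2,200.

Vance: $700; Orozco: $1,800; Sato: $1,500; Ferraro: $1,000; Lindqvist: $800; Becker: $2,200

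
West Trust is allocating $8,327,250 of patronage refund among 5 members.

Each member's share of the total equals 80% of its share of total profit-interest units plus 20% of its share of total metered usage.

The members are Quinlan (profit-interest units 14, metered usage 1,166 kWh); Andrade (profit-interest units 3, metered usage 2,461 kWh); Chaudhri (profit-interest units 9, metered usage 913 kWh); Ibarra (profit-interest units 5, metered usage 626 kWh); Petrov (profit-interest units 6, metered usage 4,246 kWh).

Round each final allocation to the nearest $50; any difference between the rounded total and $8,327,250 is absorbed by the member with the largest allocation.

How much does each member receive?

Quinlan: $2,727,050 · Andrade: $975,600 · Chaudhri: $1,782,000 · Ibarra: $1,011,000 · Petrov: $1,831,600

Profit-interest units total 37; metered usage total 9,412.
Blended shares (80% profit-interest units + 20% metered usage): Quinlan 0.3275; Andrade 0.1172; Chaudhri 0.2140; Ibarra 0.1214; Petrov 0.2200.
Proportional shares: Quinlan 2,727,004.36; Andrade 975,619.01; Chaudhri 1,781,992.86; Ibarra 1,011,013.72; Petrov 1,831,620.06.
Rounded to nearest $50: Quinlan $2,727,000; Andrade $975,600; Chaudhri $1,782,000; Ibarra $1,011,000; Petrov $1,831,600. Sum = $8,327,200.
Difference $8,327,250 − $8,327,200 = +$50 applied to largest allocation (Quinlan): Quinlan becomes $2,727,050.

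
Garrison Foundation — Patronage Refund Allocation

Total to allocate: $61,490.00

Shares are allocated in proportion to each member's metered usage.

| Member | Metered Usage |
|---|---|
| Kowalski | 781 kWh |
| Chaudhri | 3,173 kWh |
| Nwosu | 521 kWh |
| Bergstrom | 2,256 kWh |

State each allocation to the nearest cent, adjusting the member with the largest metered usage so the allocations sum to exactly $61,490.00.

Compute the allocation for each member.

Sum of metered usage: 781 + 3,173 + 521 + 2,256 = 6,731.
Pro-rata amounts: Kowalski 7,134.7036; Chaudhri 28,986.4463; Nwosu 4,759.5142; Bergstrom 20,609.3359.
Rounded to nearest cent: Kowalski $7,134.70; Chaudhri $28,986.45; Nwosu $4,759.51; Bergstrom $20,609.34. Sum = $61,490.00.
Sum already equals the total — no adjustment.

Kowalski: $7,134.70 | Chaudhri: $28,986.45 | Nwosu: $4,759.51 | Bergstrom: $20,609.34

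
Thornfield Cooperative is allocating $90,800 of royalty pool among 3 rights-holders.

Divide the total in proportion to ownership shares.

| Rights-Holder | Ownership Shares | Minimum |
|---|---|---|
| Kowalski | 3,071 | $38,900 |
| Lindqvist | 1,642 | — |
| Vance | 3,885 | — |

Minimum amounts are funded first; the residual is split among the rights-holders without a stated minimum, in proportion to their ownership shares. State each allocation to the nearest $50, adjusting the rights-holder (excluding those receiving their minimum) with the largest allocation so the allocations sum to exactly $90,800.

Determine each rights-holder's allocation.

Kowalski: $38,900 | Lindqvist: $15,400 | Vance: $36,500

Minimums first: Kowalski $38,900. Residual $51,900.
Residual split over remaining ownership shares 5,527: Lindqvist 15,418.82 → $15,400; Vance 36,481.18 → $36,500.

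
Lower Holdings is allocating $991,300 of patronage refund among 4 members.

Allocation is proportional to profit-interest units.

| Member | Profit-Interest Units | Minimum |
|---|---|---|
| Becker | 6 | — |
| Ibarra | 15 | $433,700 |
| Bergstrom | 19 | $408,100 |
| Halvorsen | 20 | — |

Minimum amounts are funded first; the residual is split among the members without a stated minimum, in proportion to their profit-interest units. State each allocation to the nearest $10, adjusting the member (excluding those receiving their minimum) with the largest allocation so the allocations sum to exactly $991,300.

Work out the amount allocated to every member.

Becker: $34,500 | Ibarra: $433,700 | Bergstrom: $408,100 | Halvorsen: $115,000

Guaranteed amounts: Ibarra $433,700; Bergstrom $408,100. Remaining pool $149,500.
Remaining pool split over remaining profit-interest units 26: Becker 34,500.00 → $34,500; Halvorsen 115,000.00 → $115,000.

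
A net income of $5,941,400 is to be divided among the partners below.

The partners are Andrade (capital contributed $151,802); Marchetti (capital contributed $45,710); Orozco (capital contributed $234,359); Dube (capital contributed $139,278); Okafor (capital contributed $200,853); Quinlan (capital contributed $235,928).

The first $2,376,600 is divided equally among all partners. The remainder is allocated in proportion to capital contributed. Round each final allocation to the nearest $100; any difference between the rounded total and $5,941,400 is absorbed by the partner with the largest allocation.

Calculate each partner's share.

Equal tier: $2,376,600 ÷ 6 = $396,100 apiece.
Remainder $3,564,800 by capital contributed (total 1,007,930): Andrade 536,886.26 → $536,900; Marchetti 161,665.00 → $161,700; Orozco 828,870.02 → $828,900; Dube 492,591.96 → $492,600; Okafor 710,367.56 → $710,400; Quinlan 834,419.19 → $834,400.
Rounding difference −$100 on remainder applied to Quinlan.
Totals: Andrade $396,100 + $536,900 = $933,000; Marchetti $396,100 + $161,700 = $557,800; Orozco $396,100 + $828,900 = $1,225,000; Dube $396,100 + $492,600 = $888,700; Okafor $396,100 + $710,400 = $1,106,500; Quinlan $396,100 + $834,300 = $1,230,400.

Andrade: $933,000 · Marchetti: $557,800 · Orozco: $1,225,000 · Dube: $888,700 · Okafor: $1,106,500 · Quinlan: $1,230,400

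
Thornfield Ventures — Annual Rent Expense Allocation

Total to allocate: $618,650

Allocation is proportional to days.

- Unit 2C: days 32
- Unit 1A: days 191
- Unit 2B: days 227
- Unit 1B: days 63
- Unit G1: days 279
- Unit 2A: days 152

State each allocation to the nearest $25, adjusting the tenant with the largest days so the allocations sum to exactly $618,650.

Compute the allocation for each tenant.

Unit 2C: $20,975; Unit 1A: $125,175; Unit 2B: $148,775; Unit 1B: $41,275; Unit G1: $182,825; Unit 2A: $99,625

Total days = 32 + 191 + 227 + 63 + 279 + 152 = 944.
Raw shares: Unit 2C 20,971.19; Unit 1A 125,171.77; Unit 2B 148,764.35; Unit 1B 41,287.02; Unit G1 182,842.53; Unit 2A 99,613.14.
Rounded to nearest $25: Unit 2C $20,975; Unit 1A $125,175; Unit 2B $148,775; Unit 1B $41,275; Unit G1 $182,850; Unit 2A $99,625. Sum = $618,675.
Difference $618,650 − $618,675 = −$25 applied to largest days (Unit G1): Unit G1 becomes $182,825.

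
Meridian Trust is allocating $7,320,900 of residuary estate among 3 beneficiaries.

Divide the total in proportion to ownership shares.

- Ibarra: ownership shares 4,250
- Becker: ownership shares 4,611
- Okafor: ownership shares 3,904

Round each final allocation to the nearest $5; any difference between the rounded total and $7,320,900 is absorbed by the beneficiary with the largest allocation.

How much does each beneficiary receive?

Total ownership shares = 12,765.
Pro-rata amounts: Ibarra 4,250/12,765 × $7,320,900 = 2,437,432.43; Becker 4,611/12,765 × $7,320,900 = 2,644,470.81; Okafor 3,904/12,765 × $7,320,900 = 2,238,996.76.
After rounding ($5): Ibarra $2,437,430; Becker $2,644,470; Okafor $2,238,995. Sum = $7,320,895.
Difference $7,320,900 − $7,320,895 = +$5 applied to largest allocation (Becker): Becker becomes $2,644,475.

Ibarra: $2,437,430 | Becker: $2,644,475 | Okafor: $2,238,995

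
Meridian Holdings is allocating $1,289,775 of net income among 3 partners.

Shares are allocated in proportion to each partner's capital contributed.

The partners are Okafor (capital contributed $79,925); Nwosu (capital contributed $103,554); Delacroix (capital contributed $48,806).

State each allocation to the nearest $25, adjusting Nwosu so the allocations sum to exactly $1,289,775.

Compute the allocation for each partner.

Sum of capital contributed: 232,285.
Raw shares: Okafor 79,925/232,285 × $1,289,775 = 443,787.88; Nwosu 103,554/232,285 × $1,289,775 = 574,989.17; Delacroix 48,806/232,285 × $1,289,775 = 270,997.95.
After rounding ($25): Okafor $443,800; Nwosu $575,000; Delacroix $271,000. Sum = $1,289,800.
Difference $1,289,775 − $1,289,800 = −$25 applied to Nwosu: Nwosu becomes $574,975.

Okafor: $443,800 | Nwosu: $574,975 | Delacroix: $271,000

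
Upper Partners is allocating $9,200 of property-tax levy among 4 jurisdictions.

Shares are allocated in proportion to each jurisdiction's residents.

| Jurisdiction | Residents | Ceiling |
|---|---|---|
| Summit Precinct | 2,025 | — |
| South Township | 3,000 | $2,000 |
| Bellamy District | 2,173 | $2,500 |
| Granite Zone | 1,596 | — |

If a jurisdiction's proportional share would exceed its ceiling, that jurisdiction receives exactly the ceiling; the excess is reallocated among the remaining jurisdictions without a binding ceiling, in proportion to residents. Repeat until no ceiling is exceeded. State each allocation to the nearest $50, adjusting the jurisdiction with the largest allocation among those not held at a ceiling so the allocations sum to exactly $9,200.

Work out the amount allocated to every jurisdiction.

Total residents = 8,794.
Proportional shares (ignoring caps): Summit Precinct 2,118.49; South Township 3,138.50; Bellamy District 2,273.32; Granite Zone 1,669.68.
Held at cap: South Township ($2,000); residual $7,200 reallocated over remaining residents 5,794.
Held at cap: Bellamy District ($2,500); residual $4,700 reallocated over remaining residents 3,621.
Redistributed shares: Summit Precinct 2,628.42 → $2,650; Granite Zone 2,071.58 → $2,050.

Summit Precinct: $2,650 | South Township: $2,000 | Bellamy District: $2,500 | Granite Zone: $2,050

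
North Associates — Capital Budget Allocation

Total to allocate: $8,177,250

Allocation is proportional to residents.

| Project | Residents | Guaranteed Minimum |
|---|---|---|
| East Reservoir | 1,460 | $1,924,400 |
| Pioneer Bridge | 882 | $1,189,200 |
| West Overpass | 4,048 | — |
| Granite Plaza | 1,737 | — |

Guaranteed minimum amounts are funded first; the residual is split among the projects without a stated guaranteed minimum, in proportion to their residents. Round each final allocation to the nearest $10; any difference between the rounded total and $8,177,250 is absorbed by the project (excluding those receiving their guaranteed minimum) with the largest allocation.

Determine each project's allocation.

East Reservoir: $1,924,400; Pioneer Bridge: $1,189,200; West Overpass: $3,543,240; Granite Plaza: $1,520,410

Minimums first: East Reservoir $1,924,400; Pioneer Bridge $1,189,200. Balance $5,063,650.
Balance split over remaining residents 5,785: West Overpass 3,543,242.04 → $3,543,240; Granite Plaza 1,520,407.96 → $1,520,410.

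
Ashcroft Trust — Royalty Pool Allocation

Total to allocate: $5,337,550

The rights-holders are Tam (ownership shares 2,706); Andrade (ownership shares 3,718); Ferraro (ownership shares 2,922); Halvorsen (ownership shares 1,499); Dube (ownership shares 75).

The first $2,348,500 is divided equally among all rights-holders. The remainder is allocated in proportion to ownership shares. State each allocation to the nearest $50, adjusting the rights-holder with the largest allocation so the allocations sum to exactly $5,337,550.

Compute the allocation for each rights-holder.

Tam: $1,210,400 | Andrade: $1,487,400 | Ferraro: $1,269,500 | Halvorsen: $880,000 | Dube: $490,250

$2,348,500 shared equally gives $469,700 per rights-holder.
Remainder $2,989,050 by ownership shares (total 10,920): Tam 740,693.16 → $740,700; Andrade 1,017,700.36 → $1,017,700; Ferraro 799,817.23 → $799,800; Halvorsen 410,310.07 → $410,300; Dube 20,529.19 → $20,550.
Totals: Tam $469,700 + $740,700 = $1,210,400; Andrade $469,700 + $1,017,700 = $1,487,400; Ferraro $469,700 + $799,800 = $1,269,500; Halvorsen $469,700 + $410,300 = $880,000; Dube $469,700 + $20,550 = $490,250.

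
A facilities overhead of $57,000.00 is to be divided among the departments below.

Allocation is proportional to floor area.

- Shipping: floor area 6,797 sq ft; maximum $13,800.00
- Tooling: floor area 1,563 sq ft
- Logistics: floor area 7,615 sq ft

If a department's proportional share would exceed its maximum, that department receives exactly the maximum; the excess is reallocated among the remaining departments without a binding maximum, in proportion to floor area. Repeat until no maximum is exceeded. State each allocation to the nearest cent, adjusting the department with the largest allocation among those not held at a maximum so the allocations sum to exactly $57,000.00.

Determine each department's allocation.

Sum of floor area: 15,975.
Unconstrained shares: Shipping 24,252.2066; Tooling 5,576.9014; Logistics 27,170.8920.
Held at cap: Shipping ($13,800.00); balance $43,200.00 reallocated over remaining floor area 9,178.
Redistributed shares: Tooling 7,356.8969 → $7,356.90; Logistics 35,843.1031 → $35,843.10.

Shipping: $13,800.00; Tooling: $7,356.90; Logistics: $35,843.10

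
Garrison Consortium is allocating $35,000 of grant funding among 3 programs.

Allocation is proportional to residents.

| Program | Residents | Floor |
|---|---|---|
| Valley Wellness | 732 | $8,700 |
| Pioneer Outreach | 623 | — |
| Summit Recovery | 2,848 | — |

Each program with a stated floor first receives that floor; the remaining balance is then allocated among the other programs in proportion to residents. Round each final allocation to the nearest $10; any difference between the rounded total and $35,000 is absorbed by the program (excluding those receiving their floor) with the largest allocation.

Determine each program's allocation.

Valley Wellness: $8,700 | Pioneer Outreach: $4,720 | Summit Recovery: $21,580

Fund the minimums — Valley Wellness $8,700. Residual $26,300.
Residual split over remaining residents 3,471: Pioneer Outreach 4,720.51 → $4,720; Summit Recovery 21,579.49 → $21,580.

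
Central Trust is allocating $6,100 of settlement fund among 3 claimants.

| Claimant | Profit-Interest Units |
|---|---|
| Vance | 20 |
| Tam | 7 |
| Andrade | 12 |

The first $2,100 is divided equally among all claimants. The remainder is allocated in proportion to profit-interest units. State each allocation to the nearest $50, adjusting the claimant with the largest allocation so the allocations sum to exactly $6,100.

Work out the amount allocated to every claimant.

Vance: $2,750 | Tam: $1,400 | Andrade: $1,950

First tranche $2,100 split equally: $700 each.
Remainder $4,000 by profit-interest units (total 39): Vance 2,051.28 → $2,050; Tam 717.95 → $700; Andrade 1,230.77 → $1,250.
Totals: Vance $700 + $2,050 = $2,750; Tam $700 + $700 = $1,400; Andrade $700 + $1,250 = $1,950.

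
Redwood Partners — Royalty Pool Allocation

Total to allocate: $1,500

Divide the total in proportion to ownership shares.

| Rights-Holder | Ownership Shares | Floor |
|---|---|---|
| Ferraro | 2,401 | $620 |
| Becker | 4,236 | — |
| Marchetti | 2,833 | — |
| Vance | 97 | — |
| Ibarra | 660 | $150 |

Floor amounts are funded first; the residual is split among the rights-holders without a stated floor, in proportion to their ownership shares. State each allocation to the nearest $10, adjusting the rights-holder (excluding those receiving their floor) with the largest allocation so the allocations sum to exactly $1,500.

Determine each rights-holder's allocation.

Fund the minimums — Ferraro $620; Ibarra $150. Remaining pool $730.
Remaining pool split over remaining ownership shares 7,166: Becker 431.52 → $430; Marchetti 288.60 → $290; Vance 9.88 → $10.

Ferraro: $620 · Becker: $430 · Marchetti: $290 · Vance: $10 · Ibarra: $150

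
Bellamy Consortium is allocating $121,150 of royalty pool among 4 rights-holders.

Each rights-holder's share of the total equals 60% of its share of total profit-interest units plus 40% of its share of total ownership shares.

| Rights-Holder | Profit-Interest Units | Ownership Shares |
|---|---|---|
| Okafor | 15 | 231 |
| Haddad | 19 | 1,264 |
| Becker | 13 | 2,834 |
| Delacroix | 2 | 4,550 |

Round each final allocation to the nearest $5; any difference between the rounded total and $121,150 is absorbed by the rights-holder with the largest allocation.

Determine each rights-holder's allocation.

Totals — profit-interest units 49, ownership shares 8,879.
Combined weights (60% profit-interest units + 40% ownership shares): Okafor 0.1941; Haddad 0.2896; Becker 0.2869; Delacroix 0.2295.
Unrounded shares: Okafor 23,512.80; Haddad 35,084.61; Becker 34,752.57; Delacroix 27,800.03.
After rounding ($5): Okafor $23,515; Haddad $35,085; Becker $34,755; Delacroix $27,800. Sum = $121,155.
Difference $121,150 − $121,155 = −$5 applied to largest allocation (Haddad): Haddad becomes $35,080.

Okafor: $23,515 | Haddad: $35,080 | Becker: $34,755 | Delacroix: $27,800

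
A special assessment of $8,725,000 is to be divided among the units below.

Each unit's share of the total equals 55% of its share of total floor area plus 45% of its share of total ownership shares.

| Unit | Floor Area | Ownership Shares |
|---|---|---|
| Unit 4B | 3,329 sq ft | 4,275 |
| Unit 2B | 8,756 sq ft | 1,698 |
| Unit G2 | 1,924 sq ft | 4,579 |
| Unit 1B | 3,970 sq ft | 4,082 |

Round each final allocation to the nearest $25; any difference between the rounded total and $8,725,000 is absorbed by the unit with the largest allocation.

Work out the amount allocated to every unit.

Totals — floor area 17,979, ownership shares 14,634.
Blended shares (55% floor area + 45% ownership shares): Unit 4B 0.2333; Unit 2B 0.3201; Unit G2 0.1997; Unit 1B 0.2470.
Proportional shares: Unit 4B 2,035,506.03; Unit 2B 2,792,619.18; Unit G2 1,742,061.54; Unit 1B 2,154,813.24.
Rounded to nearest $25: Unit 4B $2,035,500; Unit 2B $2,792,625; Unit G2 $1,742,050; Unit 1B $2,154,825. Sum = $8,725,000.
Rounded total matches; no reconciliation needed.

Unit 4B: $2,035,500; Unit 2B: $2,792,625; Unit G2: $1,742,050; Unit 1B: $2,154,825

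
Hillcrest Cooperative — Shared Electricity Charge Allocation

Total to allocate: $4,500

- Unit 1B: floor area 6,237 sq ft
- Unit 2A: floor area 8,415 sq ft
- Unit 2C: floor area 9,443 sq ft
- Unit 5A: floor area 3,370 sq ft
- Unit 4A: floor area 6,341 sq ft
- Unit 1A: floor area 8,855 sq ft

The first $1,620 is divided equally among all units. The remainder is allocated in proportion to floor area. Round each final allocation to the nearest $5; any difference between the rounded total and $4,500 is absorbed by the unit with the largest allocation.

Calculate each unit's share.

Unit 1B: $690; Unit 2A: $840; Unit 2C: $900; Unit 5A: $500; Unit 4A: $700; Unit 1A: $870

Equal tier: $1,620 ÷ 6 = $270 apiece.
Remainder $2,880 by floor area (total 42,661): Unit 1B 421.05 → $420; Unit 2A 568.09 → $570; Unit 2C 637.49 → $635; Unit 5A 227.51 → $230; Unit 4A 428.07 → $430; Unit 1A 597.79 → $600.
Rounding difference −$5 on remainder applied to Unit 2C.
Totals: Unit 1B $270 + $420 = $690; Unit 2A $270 + $570 = $840; Unit 2C $270 + $630 = $900; Unit 5A $270 + $230 = $500; Unit 4A $270 + $430 = $700; Unit 1A $270 + $600 = $870.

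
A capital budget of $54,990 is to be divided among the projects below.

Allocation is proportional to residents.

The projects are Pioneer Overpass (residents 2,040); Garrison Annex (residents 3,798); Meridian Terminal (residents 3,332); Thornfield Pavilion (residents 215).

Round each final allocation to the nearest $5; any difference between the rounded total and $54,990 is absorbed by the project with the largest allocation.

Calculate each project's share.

Residents total: 9,385.
Proportional shares: Pioneer Overpass 2,040/9,385 × $54,990 = 11,953.07; Garrison Annex 3,798/9,385 × $54,990 = 22,253.81; Meridian Terminal 3,332/9,385 × $54,990 = 19,523.35; Thornfield Pavilion 215/9,385 × $54,990 = 1,259.76.
Rounded to nearest $5: Pioneer Overpass $11,955; Garrison Annex $22,255; Meridian Terminal $19,525; Thornfield Pavilion $1,260. Sum = $54,995.
Difference $54,990 − $54,995 = −$5 applied to largest allocation (Garrison Annex): Garrison Annex becomes $22,250.

Pioneer Overpass: $11,955; Garrison Annex: $22,250; Meridian Terminal: $19,525; Thornfield Pavilion: $1,260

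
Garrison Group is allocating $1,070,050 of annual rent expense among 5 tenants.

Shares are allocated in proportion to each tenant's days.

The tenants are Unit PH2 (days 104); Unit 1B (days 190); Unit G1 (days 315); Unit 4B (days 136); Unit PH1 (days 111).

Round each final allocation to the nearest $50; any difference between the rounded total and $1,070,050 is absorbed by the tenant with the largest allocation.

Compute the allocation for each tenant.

Days total: 856.
Pro-rata amounts: Unit PH2 104/856 × $1,070,050 = 130,006.07; Unit 1B 190/856 × $1,070,050 = 237,511.10; Unit G1 315/856 × $1,070,050 = 393,768.40; Unit 4B 136/856 × $1,070,050 = 170,007.94; Unit PH1 111/856 × $1,070,050 = 138,756.48.
After rounding ($50): Unit PH2 $130,000; Unit 1B $237,500; Unit G1 $393,750; Unit 4B $170,000; Unit PH1 $138,750. Sum = $1,070,000.
Difference $1,070,050 − $1,070,000 = +$50 applied to largest allocation (Unit G1): Unit G1 becomes $393,800.

Unit PH2: $130,000 | Unit 1B: $237,500 | Unit G1: $393,800 | Unit 4B: $170,000 | Unit PH1: $138,750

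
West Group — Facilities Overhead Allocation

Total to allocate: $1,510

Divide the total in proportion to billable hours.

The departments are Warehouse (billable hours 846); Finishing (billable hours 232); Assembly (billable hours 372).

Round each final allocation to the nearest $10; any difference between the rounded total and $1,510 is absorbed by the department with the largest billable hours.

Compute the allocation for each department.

Warehouse: $880 | Finishing: $240 | Assembly: $390

Billable hours total: 846 + 232 + 372 = 1,450.
Unrounded shares: Warehouse 881.01; Finishing 241.60; Assembly 387.39.
At nearest $10: Warehouse $880; Finishing $240; Assembly $390. Sum = $1,510.
No rounding difference to absorb.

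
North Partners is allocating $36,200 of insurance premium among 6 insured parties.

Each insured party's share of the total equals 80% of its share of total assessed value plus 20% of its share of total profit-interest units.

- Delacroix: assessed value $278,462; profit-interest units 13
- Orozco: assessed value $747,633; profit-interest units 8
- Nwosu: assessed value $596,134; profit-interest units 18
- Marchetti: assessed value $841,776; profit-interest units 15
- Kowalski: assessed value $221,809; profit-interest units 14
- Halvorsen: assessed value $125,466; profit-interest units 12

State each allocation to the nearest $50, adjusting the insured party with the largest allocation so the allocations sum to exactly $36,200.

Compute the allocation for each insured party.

Assessed value total 2,811,280; profit-interest units total 80.
Combined weights (80% assessed value + 20% profit-interest units): Delacroix 0.1117; Orozco 0.2328; Nwosu 0.2146; Marchetti 0.2770; Kowalski 0.0981; Halvorsen 0.0657.
Raw shares: Delacroix 4,045.04; Orozco 8,425.63; Nwosu 7,769.99; Marchetti 10,028.94; Kowalski 3,551.93; Halvorsen 2,378.47.
After rounding ($50): Delacroix $4,050; Orozco $8,450; Nwosu $7,750; Marchetti $10,050; Kowalski $3,550; Halvorsen $2,400. Sum = $36,250.
Difference $36,200 − $36,250 = −$50 applied to largest allocation (Marchetti): Marchetti becomes $10,000.

Delacroix: $4,050 · Orozco: $8,450 · Nwosu: $7,750 · Marchetti: $10,000 · Kowalski: $3,550 · Halvorsen: $2,400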